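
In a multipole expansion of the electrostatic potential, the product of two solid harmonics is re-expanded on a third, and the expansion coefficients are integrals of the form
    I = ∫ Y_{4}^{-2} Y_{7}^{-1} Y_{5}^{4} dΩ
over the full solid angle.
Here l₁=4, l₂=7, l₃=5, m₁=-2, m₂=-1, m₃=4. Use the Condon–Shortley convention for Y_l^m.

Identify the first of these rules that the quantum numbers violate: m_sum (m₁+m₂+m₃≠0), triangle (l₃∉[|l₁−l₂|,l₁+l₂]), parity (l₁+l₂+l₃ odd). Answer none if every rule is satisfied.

azimuthal sum: -2 − 1 + 4 = 1  ✗
3 ≤ 5 ≤ 11 (triangle on l)
L = 4 + 7 + 5 = 16 (even)

m_sum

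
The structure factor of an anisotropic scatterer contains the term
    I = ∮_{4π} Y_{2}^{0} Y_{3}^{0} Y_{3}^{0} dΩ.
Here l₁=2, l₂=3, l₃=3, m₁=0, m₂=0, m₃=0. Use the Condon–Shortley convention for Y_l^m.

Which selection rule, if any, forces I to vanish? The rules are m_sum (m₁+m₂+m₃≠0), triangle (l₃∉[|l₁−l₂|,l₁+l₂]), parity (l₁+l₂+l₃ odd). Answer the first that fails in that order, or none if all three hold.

Σmᵢ = 0  ✓
l₃∈[|l₁−l₂|,l₁+l₂]=[1,5], have l₃=3  ✓
Σlᵢ = 8 ⇒ even  ✓

none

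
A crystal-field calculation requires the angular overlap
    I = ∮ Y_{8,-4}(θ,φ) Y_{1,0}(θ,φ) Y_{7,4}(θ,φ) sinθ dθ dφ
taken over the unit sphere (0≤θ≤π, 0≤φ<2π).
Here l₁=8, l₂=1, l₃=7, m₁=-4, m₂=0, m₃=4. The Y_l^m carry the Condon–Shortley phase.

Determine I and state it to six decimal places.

0.211986

Rules hold: Σm=0, L=16 even, 7≤7≤9.
N = 17·3·15 = 765
Δ = 2!·14!·0!/17! = 1/2040
Racah Σ t=1..1: t=1:−1/25401600 = -1/25401600
⇒ 3j(8 1 7; 0 0 0)² = 8/255, sgn +1
Racah Σ t=1..1: t=1:−1/239500800 = -1/239500800
⇒ 3j(8 1 7; -4 0 4)² = 2/85, sgn +1
4πI² = N·(3j₀)²·(3jₘ)² = 48/85
I = +1·√(0.564706/4π) = 0.21198553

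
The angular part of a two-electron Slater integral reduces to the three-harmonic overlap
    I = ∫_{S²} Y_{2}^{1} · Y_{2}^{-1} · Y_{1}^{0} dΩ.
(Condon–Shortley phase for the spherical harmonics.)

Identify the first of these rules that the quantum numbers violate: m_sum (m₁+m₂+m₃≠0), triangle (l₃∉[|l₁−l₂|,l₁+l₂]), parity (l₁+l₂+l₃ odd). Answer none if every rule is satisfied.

azimuthal sum: 1 − 1 + 0 = 0  ✓
0 ≤ 1 ≤ 4 (triangle on l)  ✓
L = 2 + 2 + 1 = 5 (odd)  ✗

parity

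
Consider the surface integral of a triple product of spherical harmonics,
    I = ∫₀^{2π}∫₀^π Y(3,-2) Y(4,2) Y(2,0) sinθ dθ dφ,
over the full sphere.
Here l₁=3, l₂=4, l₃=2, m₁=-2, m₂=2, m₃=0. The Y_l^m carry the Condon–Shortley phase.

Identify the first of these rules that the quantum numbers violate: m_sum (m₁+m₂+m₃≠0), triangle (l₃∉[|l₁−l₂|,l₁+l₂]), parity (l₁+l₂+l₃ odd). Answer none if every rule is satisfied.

Σmᵢ = 0  ✓
l₃∈[|l₁−l₂|,l₁+l₂]=[1,7], have l₃=2  ✓
Σlᵢ = 9 ⇒ odd  ✗

parity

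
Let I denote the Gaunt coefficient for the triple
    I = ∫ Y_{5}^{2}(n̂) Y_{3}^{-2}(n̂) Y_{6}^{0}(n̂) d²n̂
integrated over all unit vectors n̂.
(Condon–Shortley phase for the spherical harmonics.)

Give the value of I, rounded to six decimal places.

m-sum 0 ✓  L=14 even ✓  2≤6≤8 ✓
Π(2lᵢ+1) = 11×7×13 = 1001
triangle coeff Δ(5,3,6) = 1/675675
Σ_t [0,2]: t=0:+1/8640 t=1:−1/2304 t=2:+1/8640 = -7/34560
(3j)²=7/429 [(5 3 6; 0 0 0)], sign=-1
Σ_t [0,1]: t=0:+1/8640 t=1:−1/34560 = 1/11520
(3j)²=3/143 [(5 3 6; 2 -2 0)], sign=+1
⇒ 4πI² = 49/143
I = (-1)√(49/143/(4π)) = -0.16512966

-0.165130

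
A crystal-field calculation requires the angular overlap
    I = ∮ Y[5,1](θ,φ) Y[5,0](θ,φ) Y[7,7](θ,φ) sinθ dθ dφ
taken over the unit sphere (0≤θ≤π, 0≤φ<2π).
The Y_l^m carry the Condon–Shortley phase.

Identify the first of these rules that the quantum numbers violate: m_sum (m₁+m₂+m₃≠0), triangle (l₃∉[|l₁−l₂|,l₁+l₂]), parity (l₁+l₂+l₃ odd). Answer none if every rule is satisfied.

m_sum

m₁+m₂+m₃ = 1 + 0 + 7 = 8  ✗
triangle: |5−5|=0 ≤ l₃=7 ≤ 5+5=10
parity: l₁+l₂+l₃ = 17 is odd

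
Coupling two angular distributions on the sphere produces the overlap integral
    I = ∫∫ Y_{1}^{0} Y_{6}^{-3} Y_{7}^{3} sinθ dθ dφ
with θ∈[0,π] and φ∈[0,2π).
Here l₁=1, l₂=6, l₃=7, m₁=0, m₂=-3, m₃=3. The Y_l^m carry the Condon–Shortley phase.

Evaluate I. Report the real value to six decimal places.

-0.221293

Rules hold: Σm=0, L=14 even, 5≤7≤7.
N = 3·13·15 = 585
Δ = 0!·2!·12!/15! = 1/1365
Racah Σ t=0..0: t=0:+1/518400 = 1/518400
⇒ 3j(1 6 7; 0 0 0)² = 7/195, sgn -1
Racah Σ t=0..0: t=0:+1/2177280 = 1/2177280
⇒ 3j(1 6 7; 0 -3 3)² = 8/273, sgn +1
4πI² = N·(3j₀)²·(3jₘ)² = 8/13
I = -1·√(0.615385/4π) = -0.22129336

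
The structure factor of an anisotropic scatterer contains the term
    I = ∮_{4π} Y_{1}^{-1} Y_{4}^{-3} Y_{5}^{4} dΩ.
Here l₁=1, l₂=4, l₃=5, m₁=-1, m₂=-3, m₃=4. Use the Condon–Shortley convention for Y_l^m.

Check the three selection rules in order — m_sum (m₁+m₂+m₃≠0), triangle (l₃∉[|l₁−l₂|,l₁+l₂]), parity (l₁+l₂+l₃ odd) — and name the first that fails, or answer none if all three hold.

none

m₁+m₂+m₃ = -1 − 3 + 4 = 0  ✓
triangle: |1−4|=3 ≤ l₃=5 ≤ 1+4=5  ✓
parity: l₁+l₂+l₃ = 10 is even  ✓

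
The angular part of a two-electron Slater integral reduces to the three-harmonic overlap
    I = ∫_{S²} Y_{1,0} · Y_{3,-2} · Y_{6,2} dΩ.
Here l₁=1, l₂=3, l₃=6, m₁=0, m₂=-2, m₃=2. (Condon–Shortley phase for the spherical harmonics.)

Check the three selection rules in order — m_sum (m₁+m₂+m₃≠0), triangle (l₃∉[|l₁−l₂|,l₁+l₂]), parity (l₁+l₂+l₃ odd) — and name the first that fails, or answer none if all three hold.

triangle

m₁+m₂+m₃ = 0 − 2 + 2 = 0  ✓
triangle: |1−3|=2 ≤ l₃=6 ≤ 1+3=4  ✗
parity: l₁+l₂+l₃ = 10 is even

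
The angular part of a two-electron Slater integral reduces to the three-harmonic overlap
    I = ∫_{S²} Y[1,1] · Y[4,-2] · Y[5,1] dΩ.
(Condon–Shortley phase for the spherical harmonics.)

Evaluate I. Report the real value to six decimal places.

Checks pass: Σm=0; 10 even; l₃=5∈[3,5].
(2·1+1)(2·4+1)(2·5+1) = 297
Δ: 0! 2! 8! / 11! → 1/495
sum: t=0:+1/576 = 1/576
3j²(1 4 5; 0 0 0) = Δ·Π!·Σ² = 5/99  (sign -1)
sum: t=0:+1/2880 = 1/2880
3j²(1 4 5; 1 -2 1) = Δ·Π!·Σ² = 2/165  (sign +1)
combine: 4πI² = 297·5/99·2/165 = 2/11
take √, sign -1: I = -0.12028562

-0.120286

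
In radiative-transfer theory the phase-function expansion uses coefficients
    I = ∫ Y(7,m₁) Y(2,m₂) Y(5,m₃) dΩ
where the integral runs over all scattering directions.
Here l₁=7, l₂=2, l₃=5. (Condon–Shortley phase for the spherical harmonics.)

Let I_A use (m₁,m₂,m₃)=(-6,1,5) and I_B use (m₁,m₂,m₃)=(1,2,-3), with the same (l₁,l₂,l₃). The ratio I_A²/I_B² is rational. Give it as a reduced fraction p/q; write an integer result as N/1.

Shared (l₁,l₂,l₃)=(7,2,5): N and (l;000)² cancel in I_A²/I_B².
A: Δ = 4!·10!·0!/15! = 1/15015; Racah Σ t=3..3: t=3:−1/21772800 = -1/21772800; ⇒ 3j(7 2 5; -6 1 5)² = 2/105, sgn -1
B: Δ = 4!·10!·0!/15! = 1/15015; Racah Σ t=4..4: t=4:+1/1935360 = 1/1935360; ⇒ 3j(7 2 5; 1 2 -3)² = 1/1001, sgn +1
I_A²/I_B² = (2/105)/(1/1001) = 286/15

286/15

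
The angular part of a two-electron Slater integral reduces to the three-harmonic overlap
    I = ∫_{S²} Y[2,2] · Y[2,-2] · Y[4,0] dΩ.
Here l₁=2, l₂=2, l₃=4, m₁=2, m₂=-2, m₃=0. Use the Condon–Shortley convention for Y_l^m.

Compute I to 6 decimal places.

0.040299

Checks pass: Σm=0; 8 even; l₃=4∈[0,4].
(2·2+1)(2·2+1)(2·4+1) = 225
Δ: 0! 4! 4! / 9! → 1/630
sum: t=0:+1/16 = 1/16
3j²(2 2 4; 0 0 0) = Δ·Π!·Σ² = 2/35  (sign +1)
sum: t=0:+1/576 = 1/576
3j²(2 2 4; 2 -2 0) = Δ·Π!·Σ² = 1/630  (sign +1)
combine: 4πI² = 225·2/35·1/630 = 1/49
take √, sign +1: I = 0.04029926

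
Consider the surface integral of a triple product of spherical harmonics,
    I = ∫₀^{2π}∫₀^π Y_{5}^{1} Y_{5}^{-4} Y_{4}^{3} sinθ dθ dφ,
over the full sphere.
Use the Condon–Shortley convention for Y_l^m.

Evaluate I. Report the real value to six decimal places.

-0.168084

Checks pass: Σm=0; 14 even; l₃=4∈[0,10].
(2·5+1)(2·5+1)(2·4+1) = 1089
Δ: 6! 4! 4! / 15! → 1/3153150
sum: t=1:−1/69120 t=2:+1/1728 t=3:−1/576 t=4:+1/1728 t=5:−1/69120 = -7/11520
3j²(5 5 4; 0 0 0) = Δ·Π!·Σ² = 2/143  (sign -1)
sum: t=0:+1/103680 t=1:−1/17280 = -1/20736
3j²(5 5 4; 1 -4 3) = Δ·Π!·Σ² = 10/429  (sign +1)
combine: 4πI² = 1089·2/143·10/429 = 60/169
take √, sign -1: I = -0.16808437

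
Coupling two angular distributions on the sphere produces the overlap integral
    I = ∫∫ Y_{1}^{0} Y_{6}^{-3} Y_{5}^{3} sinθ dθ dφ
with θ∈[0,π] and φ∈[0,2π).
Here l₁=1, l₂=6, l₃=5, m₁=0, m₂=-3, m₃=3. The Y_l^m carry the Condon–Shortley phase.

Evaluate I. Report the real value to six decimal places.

Rules hold: Σm=0, L=12 even, 5≤5≤7.
N = 3·13·11 = 429
Δ = 2!·0!·10!/13! = 1/858
Racah Σ t=1..1: t=1:−1/14400 = -1/14400
⇒ 3j(1 6 5; 0 0 0)² = 6/143, sgn +1
Racah Σ t=1..1: t=1:−1/80640 = -1/80640
⇒ 3j(1 6 5; 0 -3 3)² = 9/286, sgn -1
4πI² = N·(3j₀)²·(3jₘ)² = 81/143
I = -1·√(0.566434/4π) = -0.21230956

-0.212310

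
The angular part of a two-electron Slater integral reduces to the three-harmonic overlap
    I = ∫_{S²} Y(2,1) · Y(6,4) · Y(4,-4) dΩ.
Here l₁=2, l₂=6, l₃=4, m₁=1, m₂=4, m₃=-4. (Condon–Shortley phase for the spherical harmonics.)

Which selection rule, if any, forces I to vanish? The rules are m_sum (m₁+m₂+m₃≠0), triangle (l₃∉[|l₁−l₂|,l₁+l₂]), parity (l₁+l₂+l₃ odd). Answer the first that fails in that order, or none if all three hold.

m_sum

m₁+m₂+m₃ = 1 + 4 − 4 = 1  ✗
triangle: |2−6|=4 ≤ l₃=4 ≤ 2+6=8
parity: l₁+l₂+l₃ = 12 is even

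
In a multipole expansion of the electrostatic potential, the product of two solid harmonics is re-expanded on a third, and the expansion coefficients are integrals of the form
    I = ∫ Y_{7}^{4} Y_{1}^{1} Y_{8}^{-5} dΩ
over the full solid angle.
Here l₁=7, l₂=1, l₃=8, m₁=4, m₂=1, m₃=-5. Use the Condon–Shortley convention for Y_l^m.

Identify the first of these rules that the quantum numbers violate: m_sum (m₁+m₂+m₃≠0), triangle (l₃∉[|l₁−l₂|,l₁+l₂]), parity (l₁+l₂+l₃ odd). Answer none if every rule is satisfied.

m₁+m₂+m₃ = 4 + 1 − 5 = 0  ✓
triangle: |7−1|=6 ≤ l₃=8 ≤ 7+1=8  ✓
parity: l₁+l₂+l₃ = 16 is even  ✓

none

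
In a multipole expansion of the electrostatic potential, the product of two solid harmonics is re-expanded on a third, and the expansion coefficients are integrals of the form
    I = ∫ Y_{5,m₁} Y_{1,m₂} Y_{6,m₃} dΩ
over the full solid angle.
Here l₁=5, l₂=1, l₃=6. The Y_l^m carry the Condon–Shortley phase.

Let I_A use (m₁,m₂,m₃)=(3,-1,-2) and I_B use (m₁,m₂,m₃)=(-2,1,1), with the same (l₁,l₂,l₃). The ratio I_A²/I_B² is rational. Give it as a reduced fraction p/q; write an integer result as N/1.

3/5

Shared (l₁,l₂,l₃)=(5,1,6): N and (l;000)² cancel in I_A²/I_B².
A: Δ = 0!·10!·2!/13! = 1/858; Racah Σ t=0..0: t=0:+1/161280 = 1/161280; ⇒ 3j(5 1 6; 3 -1 -2)² = 1/143, sgn +1
B: Δ = 0!·10!·2!/13! = 1/858; Racah Σ t=0..0: t=0:+1/60480 = 1/60480; ⇒ 3j(5 1 6; -2 1 1)² = 5/429, sgn -1
I_A²/I_B² = (1/143)/(5/429) = 3/5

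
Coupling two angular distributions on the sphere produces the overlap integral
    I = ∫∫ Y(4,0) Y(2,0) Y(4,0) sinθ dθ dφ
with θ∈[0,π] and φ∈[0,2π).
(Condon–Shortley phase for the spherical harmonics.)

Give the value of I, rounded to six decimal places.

m-sum 0 ✓  L=10 even ✓  2≤4≤6 ✓
Π(2lᵢ+1) = 9×5×9 = 405
triangle coeff Δ(4,2,4) = 1/13860
Σ_t [0,2]: t=0:+1/192 t=1:−1/36 t=2:+1/192 = -5/288
(3j)²=20/693 [(4 2 4; 0 0 0)], sign=-1
(m-triple is (0,0,0) — same symbol as above.)
⇒ 4πI² = 2000/5929
I = (+1)√(2000/5929/(4π)) = 0.16383977

0.163840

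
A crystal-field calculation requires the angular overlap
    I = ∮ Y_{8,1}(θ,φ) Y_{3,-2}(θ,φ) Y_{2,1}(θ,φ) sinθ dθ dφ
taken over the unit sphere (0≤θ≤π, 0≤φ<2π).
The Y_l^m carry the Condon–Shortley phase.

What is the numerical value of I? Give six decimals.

|8−3|≤2≤8+3 violated ⇒ I = 0

0.000000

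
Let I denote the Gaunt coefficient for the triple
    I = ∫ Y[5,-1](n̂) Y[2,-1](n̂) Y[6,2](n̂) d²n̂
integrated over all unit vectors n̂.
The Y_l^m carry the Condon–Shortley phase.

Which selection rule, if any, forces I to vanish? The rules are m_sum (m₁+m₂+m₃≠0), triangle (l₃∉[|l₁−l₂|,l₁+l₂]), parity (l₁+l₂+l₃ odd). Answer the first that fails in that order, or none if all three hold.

m₁+m₂+m₃ = -1 − 1 + 2 = 0  ✓
triangle: |5−2|=3 ≤ l₃=6 ≤ 5+2=7  ✓
parity: l₁+l₂+l₃ = 13 is odd  ✗

parity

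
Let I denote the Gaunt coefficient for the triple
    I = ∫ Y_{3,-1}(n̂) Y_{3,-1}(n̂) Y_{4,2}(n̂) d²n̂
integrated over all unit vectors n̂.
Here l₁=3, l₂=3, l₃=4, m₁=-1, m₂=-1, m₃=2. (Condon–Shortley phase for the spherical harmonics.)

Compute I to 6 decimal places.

0.162193

m-sum 0 ✓  L=10 even ✓  0≤4≤6 ✓
Π(2lᵢ+1) = 7×7×9 = 441
triangle coeff Δ(3,3,4) = 1/34650
Σ_t [0,2]: t=0:+1/72 t=1:−1/16 t=2:+1/72 = -5/144
(3j)²=2/77 [(3 3 4; 0 0 0)], sign=-1
Σ_t [0,2]: t=0:+1/192 t=1:−1/36 t=2:+1/192 = -5/288
(3j)²=20/693 [(3 3 4; -1 -1 2)], sign=-1
⇒ 4πI² = 40/121
I = (+1)√(40/121/(4π)) = 0.16219310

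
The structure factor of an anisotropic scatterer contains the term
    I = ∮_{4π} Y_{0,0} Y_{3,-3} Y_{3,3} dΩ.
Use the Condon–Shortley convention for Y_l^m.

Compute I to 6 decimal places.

-0.282095

Checks pass: Σm=0; 6 even; l₃=3∈[3,3].
(2·0+1)(2·3+1)(2·3+1) = 49
Δ: 0! 0! 6! / 7! → 1/7
sum: t=0:+1/36 = 1/36
3j²(0 3 3; 0 0 0) = Δ·Π!·Σ² = 1/7  (sign -1)
sum: t=0:+1/720 = 1/720
3j²(0 3 3; 0 -3 3) = Δ·Π!·Σ² = 1/7  (sign +1)
combine: 4πI² = 49·1/7·1/7 = 1/1
take √, sign -1: I = -0.28209479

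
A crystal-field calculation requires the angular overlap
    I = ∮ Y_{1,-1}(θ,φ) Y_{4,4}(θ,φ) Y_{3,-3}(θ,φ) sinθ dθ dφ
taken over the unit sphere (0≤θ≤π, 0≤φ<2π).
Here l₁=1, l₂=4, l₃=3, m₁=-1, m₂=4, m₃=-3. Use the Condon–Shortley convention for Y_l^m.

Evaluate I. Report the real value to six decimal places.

0.325735

Rules hold: Σm=0, L=8 even, 3≤3≤5.
N = 3·9·7 = 189
Δ = 2!·0!·6!/9! = 1/252
Racah Σ t=1..1: t=1:−1/36 = -1/36
⇒ 3j(1 4 3; 0 0 0)² = 4/63, sgn +1
Racah Σ t=2..2: t=2:+1/1440 = 1/1440
⇒ 3j(1 4 3; -1 4 -3)² = 1/9, sgn +1
4πI² = N·(3j₀)²·(3jₘ)² = 4/3
I = +1·√(1.33333/4π) = 0.32573501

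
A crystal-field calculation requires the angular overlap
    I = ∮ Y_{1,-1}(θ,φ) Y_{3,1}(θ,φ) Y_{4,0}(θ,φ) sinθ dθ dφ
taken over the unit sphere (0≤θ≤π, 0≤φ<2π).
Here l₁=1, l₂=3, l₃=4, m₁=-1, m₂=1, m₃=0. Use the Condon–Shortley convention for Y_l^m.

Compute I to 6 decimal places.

Checks pass: Σm=0; 8 even; l₃=4∈[2,4].
(2·1+1)(2·3+1)(2·4+1) = 189
Δ: 0! 2! 6! / 9! → 1/252
sum: t=0:+1/36 = 1/36
3j²(1 3 4; 0 0 0) = Δ·Π!·Σ² = 4/63  (sign +1)
sum: t=0:+1/96 = 1/96
3j²(1 3 4; -1 1 0) = Δ·Π!·Σ² = 1/42  (sign +1)
combine: 4πI² = 189·4/63·1/42 = 2/7
take √, sign +1: I = 0.15078601

0.150786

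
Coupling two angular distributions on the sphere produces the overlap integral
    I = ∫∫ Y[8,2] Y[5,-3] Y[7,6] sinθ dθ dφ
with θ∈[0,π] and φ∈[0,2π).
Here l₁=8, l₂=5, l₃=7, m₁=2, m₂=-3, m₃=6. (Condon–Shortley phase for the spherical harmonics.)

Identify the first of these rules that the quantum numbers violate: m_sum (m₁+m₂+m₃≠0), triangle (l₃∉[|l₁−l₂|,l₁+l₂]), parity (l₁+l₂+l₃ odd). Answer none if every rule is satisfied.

m₁+m₂+m₃ = 2 − 3 + 6 = 5  ✗
triangle: |8−5|=3 ≤ l₃=7 ≤ 8+5=13
parity: l₁+l₂+l₃ = 20 is even

m_sum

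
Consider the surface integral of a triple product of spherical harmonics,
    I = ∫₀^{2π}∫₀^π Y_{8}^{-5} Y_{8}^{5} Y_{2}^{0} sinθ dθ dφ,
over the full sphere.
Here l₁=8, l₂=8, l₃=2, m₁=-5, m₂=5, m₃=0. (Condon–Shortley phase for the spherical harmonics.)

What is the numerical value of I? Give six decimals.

0.006640

m-sum 0 ✓  L=18 even ✓  0≤2≤16 ✓
Π(2lᵢ+1) = 17×17×5 = 1445
triangle coeff Δ(8,8,2) = 1/348840
Σ_t [6,8]: t=6:+1/116121600 t=7:−1/25401600 t=8:+1/116121600 = -1/45158400
(3j)²=24/1615 [(8 8 2; 0 0 0)], sign=-1
Σ_t [11,13]: t=11:−1/958003200 t=12:+1/958003200 t=13:−1/24908083200 = -1/24908083200
(3j)²=1/38760 [(8 8 2; -5 5 0)], sign=-1
⇒ 4πI² = 1/1805
I = (+1)√(1/1805/(4π)) = 0.00663982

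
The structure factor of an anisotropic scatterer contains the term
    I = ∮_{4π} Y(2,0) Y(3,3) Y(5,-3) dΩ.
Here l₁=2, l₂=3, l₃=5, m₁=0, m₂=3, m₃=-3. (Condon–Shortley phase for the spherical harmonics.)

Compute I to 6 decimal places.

-0.126792

m-sum 0 ✓  L=10 even ✓  1≤5≤5 ✓
Π(2lᵢ+1) = 5×7×11 = 385
triangle coeff Δ(2,3,5) = 1/2310
Σ_t [0,0]: t=0:+1/144 = 1/144
(3j)²=10/231 [(2 3 5; 0 0 0)], sign=-1
Σ_t [0,0]: t=0:+1/2880 = 1/2880
(3j)²=2/165 [(2 3 5; 0 3 -3)], sign=+1
⇒ 4πI² = 20/99
I = (-1)√(20/99/(4π)) = -0.12679218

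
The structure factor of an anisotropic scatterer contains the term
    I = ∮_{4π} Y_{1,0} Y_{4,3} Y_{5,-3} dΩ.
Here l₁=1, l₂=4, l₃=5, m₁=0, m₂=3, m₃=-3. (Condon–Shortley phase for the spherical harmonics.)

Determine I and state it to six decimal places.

m-sum 0 ✓  L=10 even ✓  3≤5≤5 ✓
Π(2lᵢ+1) = 3×9×11 = 297
triangle coeff Δ(1,4,5) = 1/495
Σ_t [0,0]: t=0:+1/576 = 1/576
(3j)²=5/99 [(1 4 5; 0 0 0)], sign=-1
Σ_t [0,0]: t=0:+1/5040 = 1/5040
(3j)²=16/495 [(1 4 5; 0 3 -3)], sign=+1
⇒ 4πI² = 16/33
I = (-1)√(16/33/(4π)) = -0.19642560

-0.196426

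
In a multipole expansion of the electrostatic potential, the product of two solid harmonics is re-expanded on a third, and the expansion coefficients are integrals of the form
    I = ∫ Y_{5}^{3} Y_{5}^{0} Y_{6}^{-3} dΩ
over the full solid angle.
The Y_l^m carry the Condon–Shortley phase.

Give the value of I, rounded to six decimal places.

0.132857

Checks pass: Σm=0; 16 even; l₃=6∈[0,10].
(2·5+1)(2·5+1)(2·6+1) = 1573
Δ: 4! 6! 6! / 17! → 1/28588560
sum: t=0:+1/345600 t=1:−1/13824 t=2:+1/5184 t=3:−1/13824 t=4:+1/345600 = 7/129600
3j²(5 5 6; 0 0 0) = Δ·Π!·Σ² = 80/7293  (sign +1)
sum: t=0:+1/138240 t=1:−1/34560 t=2:+1/103680 = -1/82944
3j²(5 5 6; 3 0 -3) = Δ·Π!·Σ² = 125/9724  (sign +1)
combine: 4πI² = 1573·80/7293·125/9724 = 2500/11271
take √, sign +1: I = 0.13285682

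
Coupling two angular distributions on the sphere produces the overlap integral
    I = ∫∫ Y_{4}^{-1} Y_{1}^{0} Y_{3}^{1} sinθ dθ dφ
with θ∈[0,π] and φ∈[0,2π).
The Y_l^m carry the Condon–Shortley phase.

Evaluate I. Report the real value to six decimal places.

-0.238414

Checks pass: Σm=0; 8 even; l₃=3∈[3,5].
(2·4+1)(2·1+1)(2·3+1) = 189
Δ: 2! 6! 0! / 9! → 1/252
sum: t=1:−1/36 = -1/36
3j²(4 1 3; 0 0 0) = Δ·Π!·Σ² = 4/63  (sign +1)
sum: t=1:−1/48 = -1/48
3j²(4 1 3; -1 0 1) = Δ·Π!·Σ² = 5/84  (sign -1)
combine: 4πI² = 189·4/63·5/84 = 5/7
take √, sign -1: I = -0.23841361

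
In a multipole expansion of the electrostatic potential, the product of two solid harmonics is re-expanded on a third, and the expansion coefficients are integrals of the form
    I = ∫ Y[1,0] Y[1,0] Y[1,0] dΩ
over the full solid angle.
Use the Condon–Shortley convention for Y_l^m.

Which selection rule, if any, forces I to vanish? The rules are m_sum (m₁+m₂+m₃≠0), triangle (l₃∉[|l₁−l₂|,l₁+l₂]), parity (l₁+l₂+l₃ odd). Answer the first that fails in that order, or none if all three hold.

Σmᵢ = 0  ✓
l₃∈[|l₁−l₂|,l₁+l₂]=[0,2], have l₃=1  ✓
Σlᵢ = 3 ⇒ odd  ✗

parity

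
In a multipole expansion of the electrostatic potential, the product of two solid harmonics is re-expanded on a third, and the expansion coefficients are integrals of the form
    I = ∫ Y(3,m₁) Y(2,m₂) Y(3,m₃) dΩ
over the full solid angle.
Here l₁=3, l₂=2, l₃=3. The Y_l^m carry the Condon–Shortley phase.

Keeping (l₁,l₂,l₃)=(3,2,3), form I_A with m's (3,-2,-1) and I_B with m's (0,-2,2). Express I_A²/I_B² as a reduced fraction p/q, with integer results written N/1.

Same 3,2,3: normalisation and zero-m 3j drop out of the ratio.
A: Δ: 2! 4! 2! / 9! → 1/3780; sum: t=0:+1/96 = 1/96; 3j²(3 2 3; 3 -2 -1) = Δ·Π!·Σ² = 1/42  (sign +1)
B: Δ: 2! 4! 2! / 9! → 1/3780; sum: t=0:+1/24 = 1/24; 3j²(3 2 3; 0 -2 2) = Δ·Π!·Σ² = 1/21  (sign -1)
I_A²/I_B² = (1/42)/(1/21) = 1/2

1/2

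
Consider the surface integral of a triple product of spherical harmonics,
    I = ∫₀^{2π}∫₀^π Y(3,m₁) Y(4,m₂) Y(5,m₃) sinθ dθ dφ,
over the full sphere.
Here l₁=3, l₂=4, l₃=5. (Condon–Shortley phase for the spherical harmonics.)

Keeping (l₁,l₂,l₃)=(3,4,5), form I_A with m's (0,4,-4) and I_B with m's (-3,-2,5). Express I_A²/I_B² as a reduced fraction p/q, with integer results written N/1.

56/25

Shared (l₁,l₂,l₃)=(3,4,5): N and (l;000)² cancel in I_A²/I_B².
A: Δ = 2!·4!·6!/13! = 1/180180; Racah Σ t=2..2: t=2:+1/8640 = 1/8640; ⇒ 3j(3 4 5; 0 4 -4)² = 28/715, sgn -1
B: Δ = 2!·4!·6!/13! = 1/180180; Racah Σ t=2..2: t=2:+1/34560 = 1/34560; ⇒ 3j(3 4 5; -3 -2 5)² = 5/286, sgn +1
I_A²/I_B² = (28/715)/(5/286) = 56/25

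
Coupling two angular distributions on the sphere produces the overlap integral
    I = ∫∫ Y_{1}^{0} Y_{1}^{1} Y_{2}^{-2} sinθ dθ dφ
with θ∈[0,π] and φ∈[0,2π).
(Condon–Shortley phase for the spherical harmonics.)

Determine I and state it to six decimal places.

0.000000

m-sum = 0 + 1 − 2 = -1 ≠ 0 ⇒ I = 0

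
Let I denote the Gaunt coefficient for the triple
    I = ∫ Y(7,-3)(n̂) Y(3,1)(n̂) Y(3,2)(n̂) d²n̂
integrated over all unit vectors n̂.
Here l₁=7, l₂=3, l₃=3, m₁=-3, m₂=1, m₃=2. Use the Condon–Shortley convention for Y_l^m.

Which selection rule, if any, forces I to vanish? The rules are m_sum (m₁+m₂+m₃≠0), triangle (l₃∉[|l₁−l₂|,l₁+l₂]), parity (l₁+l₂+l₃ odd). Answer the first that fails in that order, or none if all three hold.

azimuthal sum: -3 + 1 + 2 = 0  ✓
4 ≤ 3 ≤ 10 (triangle on l)  ✗
L = 7 + 3 + 3 = 13 (odd)

triangle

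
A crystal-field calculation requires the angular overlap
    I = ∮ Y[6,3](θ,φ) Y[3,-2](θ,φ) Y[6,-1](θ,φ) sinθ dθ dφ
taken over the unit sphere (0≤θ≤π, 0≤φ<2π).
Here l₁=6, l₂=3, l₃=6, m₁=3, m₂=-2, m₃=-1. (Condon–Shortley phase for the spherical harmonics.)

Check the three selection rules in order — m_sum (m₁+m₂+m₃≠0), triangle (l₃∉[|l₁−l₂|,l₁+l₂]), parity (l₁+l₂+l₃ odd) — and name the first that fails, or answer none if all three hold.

parity

azimuthal sum: 3 − 2 − 1 = 0  ✓
3 ≤ 6 ≤ 9 (triangle on l)  ✓
L = 6 + 3 + 6 = 15 (odd)  ✗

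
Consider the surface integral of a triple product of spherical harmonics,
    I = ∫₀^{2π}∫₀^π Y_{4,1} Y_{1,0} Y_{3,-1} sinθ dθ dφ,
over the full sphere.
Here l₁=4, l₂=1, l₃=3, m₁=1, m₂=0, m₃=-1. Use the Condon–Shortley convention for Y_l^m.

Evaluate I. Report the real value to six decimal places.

Checks pass: Σm=0; 8 even; l₃=3∈[3,5].
(2·4+1)(2·1+1)(2·3+1) = 189
Δ: 2! 6! 0! / 9! → 1/252
sum: t=1:−1/36 = -1/36
3j²(4 1 3; 0 0 0) = Δ·Π!·Σ² = 4/63  (sign +1)
sum: t=1:−1/48 = -1/48
3j²(4 1 3; 1 0 -1) = Δ·Π!·Σ² = 5/84  (sign -1)
combine: 4πI² = 189·4/63·5/84 = 5/7
take √, sign -1: I = -0.23841361

-0.238414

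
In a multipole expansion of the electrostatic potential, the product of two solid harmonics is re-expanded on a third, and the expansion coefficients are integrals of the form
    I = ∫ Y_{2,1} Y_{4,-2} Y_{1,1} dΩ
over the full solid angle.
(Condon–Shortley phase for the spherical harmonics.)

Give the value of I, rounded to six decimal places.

0.000000

triangle: need 2≤l₃≤6, have 1; I=0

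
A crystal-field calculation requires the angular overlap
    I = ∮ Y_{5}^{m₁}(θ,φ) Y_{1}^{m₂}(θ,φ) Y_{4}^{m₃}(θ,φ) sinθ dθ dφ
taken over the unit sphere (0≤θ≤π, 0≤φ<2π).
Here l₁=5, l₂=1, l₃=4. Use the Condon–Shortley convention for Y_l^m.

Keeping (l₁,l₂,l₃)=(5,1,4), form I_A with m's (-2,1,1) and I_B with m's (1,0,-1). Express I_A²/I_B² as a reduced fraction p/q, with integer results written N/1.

l's match ⇒ only the (l;m) 3-j factors differ between A and B.
A: triangle coeff Δ(5,1,4) = 1/495; Σ_t [2,2]: t=2:+1/1440 = 1/1440; (3j)²=7/165 [(5 1 4; -2 1 1)], sign=-1
B: triangle coeff Δ(5,1,4) = 1/495; Σ_t [1,1]: t=1:−1/720 = -1/720; (3j)²=8/165 [(5 1 4; 1 0 -1)], sign=+1
I_A²/I_B² = (7/165)/(8/165) = 7/8

7/8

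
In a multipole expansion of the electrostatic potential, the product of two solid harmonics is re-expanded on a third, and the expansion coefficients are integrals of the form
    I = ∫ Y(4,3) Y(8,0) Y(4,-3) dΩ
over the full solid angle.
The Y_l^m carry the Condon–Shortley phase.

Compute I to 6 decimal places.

m-sum 0 ✓  L=16 even ✓  4≤4≤12 ✓
Π(2lᵢ+1) = 9×17×9 = 1377
triangle coeff Δ(4,8,4) = 1/218790
Σ_t [4,4]: t=4:+1/331776 = 1/331776
(3j)²=490/21879 [(4 8 4; 0 0 0)], sign=+1
Σ_t [1,1]: t=1:−1/25401600 = -1/25401600
(3j)²=32/109395 [(4 8 4; 3 0 -3)], sign=+1
⇒ 4πI² = 3136/347633
I = (+1)√(3136/347633/(4π)) = 0.02679308

0.026793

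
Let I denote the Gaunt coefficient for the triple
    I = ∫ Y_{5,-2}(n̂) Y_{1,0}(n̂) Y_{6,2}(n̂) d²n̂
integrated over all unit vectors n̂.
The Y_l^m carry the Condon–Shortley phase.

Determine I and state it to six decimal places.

m-sum 0 ✓  L=12 even ✓  4≤6≤6 ✓
Π(2lᵢ+1) = 11×3×13 = 429
triangle coeff Δ(5,1,6) = 1/858
Σ_t [0,0]: t=0:+1/14400 = 1/14400
(3j)²=6/143 [(5 1 6; 0 0 0)], sign=+1
Σ_t [0,0]: t=0:+1/30240 = 1/30240
(3j)²=16/429 [(5 1 6; -2 0 2)], sign=+1
⇒ 4πI² = 96/143
I = (+1)√(96/143/(4π)) = 0.23113338

0.231133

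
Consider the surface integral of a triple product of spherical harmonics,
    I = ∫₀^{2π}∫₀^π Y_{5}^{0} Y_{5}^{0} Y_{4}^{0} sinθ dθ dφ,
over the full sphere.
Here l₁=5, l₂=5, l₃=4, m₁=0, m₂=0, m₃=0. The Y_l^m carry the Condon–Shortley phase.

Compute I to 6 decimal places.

Checks pass: Σm=0; 14 even; l₃=4∈[0,10].
(2·5+1)(2·5+1)(2·4+1) = 1089
Δ: 6! 4! 4! / 15! → 1/3153150
sum: t=1:−1/69120 t=2:+1/1728 t=3:−1/576 t=4:+1/1728 t=5:−1/69120 = -7/11520
3j²(5 5 4; 0 0 0) = Δ·Π!·Σ² = 2/143  (sign -1)
(m-triple is (0,0,0) — same symbol as above.)
combine: 4πI² = 1089·2/143·2/143 = 36/169
take √, sign +1: I = 0.13019760

0.130198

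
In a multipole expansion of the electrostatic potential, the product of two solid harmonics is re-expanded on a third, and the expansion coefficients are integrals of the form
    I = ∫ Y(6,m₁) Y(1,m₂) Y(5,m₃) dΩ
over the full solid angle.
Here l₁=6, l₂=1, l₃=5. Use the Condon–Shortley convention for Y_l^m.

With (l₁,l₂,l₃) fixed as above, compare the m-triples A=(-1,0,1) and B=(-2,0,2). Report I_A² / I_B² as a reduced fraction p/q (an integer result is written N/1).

35/32

Same 6,1,5: normalisation and zero-m 3j drop out of the ratio.
A: Δ: 2! 10! 0! / 13! → 1/858; sum: t=1:−1/17280 = -1/17280; 3j²(6 1 5; -1 0 1) = Δ·Π!·Σ² = 35/858  (sign -1)
B: Δ: 2! 10! 0! / 13! → 1/858; sum: t=1:−1/30240 = -1/30240; 3j²(6 1 5; -2 0 2) = Δ·Π!·Σ² = 16/429  (sign +1)
I_A²/I_B² = (35/858)/(16/429) = 35/32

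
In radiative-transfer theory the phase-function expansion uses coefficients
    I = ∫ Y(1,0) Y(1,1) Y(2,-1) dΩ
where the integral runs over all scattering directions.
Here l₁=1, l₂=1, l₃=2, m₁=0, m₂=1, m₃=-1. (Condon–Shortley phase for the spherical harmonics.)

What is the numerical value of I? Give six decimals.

-0.218510

Checks pass: Σm=0; 4 even; l₃=2∈[0,2].
(2·1+1)(2·1+1)(2·2+1) = 45
Δ: 0! 2! 2! / 5! → 1/30
sum: t=0:+1/1 = 1/1
3j²(1 1 2; 0 0 0) = Δ·Π!·Σ² = 2/15  (sign +1)
sum: t=0:+1/2 = 1/2
3j²(1 1 2; 0 1 -1) = Δ·Π!·Σ² = 1/10  (sign -1)
combine: 4πI² = 45·2/15·1/10 = 3/5
take √, sign -1: I = -0.21850969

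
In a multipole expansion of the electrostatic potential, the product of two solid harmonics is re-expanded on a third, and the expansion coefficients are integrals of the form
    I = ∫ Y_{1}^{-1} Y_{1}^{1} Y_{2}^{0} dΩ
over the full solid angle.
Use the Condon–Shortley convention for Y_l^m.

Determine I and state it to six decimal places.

0.126157

Checks pass: Σm=0; 4 even; l₃=2∈[0,2].
(2·1+1)(2·1+1)(2·2+1) = 45
Δ: 0! 2! 2! / 5! → 1/30
sum: t=0:+1/1 = 1/1
3j²(1 1 2; 0 0 0) = Δ·Π!·Σ² = 2/15  (sign +1)
sum: t=0:+1/4 = 1/4
3j²(1 1 2; -1 1 0) = Δ·Π!·Σ² = 1/30  (sign +1)
combine: 4πI² = 45·2/15·1/30 = 1/5
take √, sign +1: I = 0.12615663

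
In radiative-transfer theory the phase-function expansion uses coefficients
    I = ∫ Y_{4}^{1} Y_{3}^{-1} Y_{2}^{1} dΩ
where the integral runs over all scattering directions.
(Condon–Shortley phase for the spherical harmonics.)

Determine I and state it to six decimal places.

0.000000

1 − 1 + 1 = 1 ≠ 0: azimuthal integral kills it; I = 0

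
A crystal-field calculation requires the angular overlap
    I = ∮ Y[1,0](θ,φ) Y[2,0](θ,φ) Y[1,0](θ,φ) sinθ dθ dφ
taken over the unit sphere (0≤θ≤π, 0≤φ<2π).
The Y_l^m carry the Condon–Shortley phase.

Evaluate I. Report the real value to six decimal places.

0.252313

m-sum 0 ✓  L=4 even ✓  1≤1≤3 ✓
Π(2lᵢ+1) = 3×5×3 = 45
triangle coeff Δ(1,2,1) = 1/30
Σ_t [1,1]: t=1:−1/1 = -1/1
(3j)²=2/15 [(1 2 1; 0 0 0)], sign=+1
(m-triple is (0,0,0) — same symbol as above.)
⇒ 4πI² = 4/5
I = (+1)√(4/5/(4π)) = 0.25231325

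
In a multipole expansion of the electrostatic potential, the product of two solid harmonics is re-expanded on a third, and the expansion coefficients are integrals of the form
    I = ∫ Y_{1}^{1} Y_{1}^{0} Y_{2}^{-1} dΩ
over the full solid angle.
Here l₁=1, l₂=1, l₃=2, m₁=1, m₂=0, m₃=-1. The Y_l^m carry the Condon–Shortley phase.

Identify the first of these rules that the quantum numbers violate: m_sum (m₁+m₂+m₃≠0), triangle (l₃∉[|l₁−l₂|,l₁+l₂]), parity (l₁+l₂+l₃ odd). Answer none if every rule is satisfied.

none

azimuthal sum: 1 + 0 − 1 = 0  ✓
0 ≤ 2 ≤ 2 (triangle on l)  ✓
L = 1 + 1 + 2 = 4 (even)  ✓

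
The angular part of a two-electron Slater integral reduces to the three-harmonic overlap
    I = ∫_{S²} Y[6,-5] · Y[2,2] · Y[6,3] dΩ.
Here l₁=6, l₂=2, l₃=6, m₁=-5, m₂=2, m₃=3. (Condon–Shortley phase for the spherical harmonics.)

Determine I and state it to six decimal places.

0.120286

Checks pass: Σm=0; 14 even; l₃=6∈[4,8].
(2·6+1)(2·2+1)(2·6+1) = 845
Δ: 2! 10! 2! / 15! → 1/90090
sum: t=0:+1/69120 t=1:−1/14400 t=2:+1/69120 = -7/172800
3j²(6 2 6; 0 0 0) = Δ·Π!·Σ² = 14/715  (sign -1)
sum: t=2:+1/1451520 = 1/1451520
3j²(6 2 6; -5 2 3) = Δ·Π!·Σ² = 1/91  (sign -1)
combine: 4πI² = 845·14/715·1/91 = 2/11
take √, sign +1: I = 0.12028562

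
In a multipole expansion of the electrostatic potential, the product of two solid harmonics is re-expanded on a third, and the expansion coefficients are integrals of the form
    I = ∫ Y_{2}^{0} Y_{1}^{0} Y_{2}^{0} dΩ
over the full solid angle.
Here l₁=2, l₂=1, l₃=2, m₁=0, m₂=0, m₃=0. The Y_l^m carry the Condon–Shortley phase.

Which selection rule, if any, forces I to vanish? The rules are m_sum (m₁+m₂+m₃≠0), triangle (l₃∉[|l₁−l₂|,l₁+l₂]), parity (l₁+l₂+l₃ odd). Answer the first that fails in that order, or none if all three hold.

Σmᵢ = 0  ✓
l₃∈[|l₁−l₂|,l₁+l₂]=[1,3], have l₃=2  ✓
Σlᵢ = 5 ⇒ odd  ✗

parity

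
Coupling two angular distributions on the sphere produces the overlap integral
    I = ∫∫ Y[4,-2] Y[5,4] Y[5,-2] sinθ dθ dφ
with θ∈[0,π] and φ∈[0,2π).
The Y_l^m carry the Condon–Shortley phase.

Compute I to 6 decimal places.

Rules hold: Σm=0, L=14 even, 1≤5≤9.
N = 9·11·11 = 1089
Δ = 4!·4!·6!/15! = 1/3153150
Racah Σ t=0..4: t=0:+1/69120 t=1:−1/1728 t=2:+1/576 t=3:−1/1728 t=4:+1/69120 = 7/11520
⇒ 3j(4 5 5; 0 0 0)² = 2/143, sgn -1
Racah Σ t=3..4: t=3:−1/25920 t=4:+1/11520 = 1/20736
⇒ 3j(4 5 5; -2 4 -2)² = 5/429, sgn -1
4πI² = N·(3j₀)²·(3jₘ)² = 30/169
I = +1·√(0.177515/4π) = 0.11885360

0.118854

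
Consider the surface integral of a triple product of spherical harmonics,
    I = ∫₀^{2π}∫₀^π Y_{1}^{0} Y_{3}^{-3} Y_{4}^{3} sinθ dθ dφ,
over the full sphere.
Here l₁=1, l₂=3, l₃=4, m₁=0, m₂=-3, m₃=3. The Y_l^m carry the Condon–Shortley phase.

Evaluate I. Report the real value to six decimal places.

-0.162868

m-sum 0 ✓  L=8 even ✓  2≤4≤4 ✓
Π(2lᵢ+1) = 3×7×9 = 189
triangle coeff Δ(1,3,4) = 1/252
Σ_t [0,0]: t=0:+1/36 = 1/36
(3j)²=4/63 [(1 3 4; 0 0 0)], sign=+1
Σ_t [0,0]: t=0:+1/720 = 1/720
(3j)²=1/36 [(1 3 4; 0 -3 3)], sign=-1
⇒ 4πI² = 1/3
I = (-1)√(1/3/(4π)) = -0.16286750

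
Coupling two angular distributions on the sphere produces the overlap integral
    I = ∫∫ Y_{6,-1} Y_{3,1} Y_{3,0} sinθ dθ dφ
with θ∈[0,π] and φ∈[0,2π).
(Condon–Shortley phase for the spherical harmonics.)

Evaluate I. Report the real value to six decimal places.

m-sum 0 ✓  L=12 even ✓  3≤3≤9 ✓
Π(2lᵢ+1) = 13×7×7 = 637
triangle coeff Δ(6,3,3) = 1/12012
Σ_t [3,3]: t=3:−1/1296 = -1/1296
(3j)²=100/3003 [(6 3 3; 0 0 0)], sign=+1
Σ_t [4,4]: t=4:+1/1728 = 1/1728
(3j)²=25/858 [(6 3 3; -1 1 0)], sign=-1
⇒ 4πI² = 8750/14157
I = (-1)√(8750/14157/(4π)) = -0.22177545

-0.221775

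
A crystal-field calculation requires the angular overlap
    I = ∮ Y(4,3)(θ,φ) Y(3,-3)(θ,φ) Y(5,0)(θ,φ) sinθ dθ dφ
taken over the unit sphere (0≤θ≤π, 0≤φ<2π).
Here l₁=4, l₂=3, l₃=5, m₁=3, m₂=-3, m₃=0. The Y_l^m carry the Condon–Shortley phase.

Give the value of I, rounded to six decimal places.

-0.098140

Checks pass: Σm=0; 12 even; l₃=5∈[1,7].
(2·4+1)(2·3+1)(2·5+1) = 693
Δ: 2! 6! 4! / 13! → 1/180180
sum: t=0:+1/576 t=1:−1/144 t=2:+1/576 = -1/288
3j²(4 3 5; 0 0 0) = Δ·Π!·Σ² = 20/1001  (sign +1)
sum: t=0:+1/5760 = 1/5760
3j²(4 3 5; 3 -3 0) = Δ·Π!·Σ² = 5/572  (sign -1)
combine: 4πI² = 693·20/1001·5/572 = 225/1859
take √, sign -1: I = -0.09814013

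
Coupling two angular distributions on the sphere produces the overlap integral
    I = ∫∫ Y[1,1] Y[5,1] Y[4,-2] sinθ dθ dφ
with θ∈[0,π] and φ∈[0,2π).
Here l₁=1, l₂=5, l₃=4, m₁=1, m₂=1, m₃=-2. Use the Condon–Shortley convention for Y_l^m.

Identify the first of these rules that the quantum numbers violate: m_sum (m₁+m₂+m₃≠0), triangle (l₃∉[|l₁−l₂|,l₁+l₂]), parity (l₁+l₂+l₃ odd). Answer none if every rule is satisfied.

m₁+m₂+m₃ = 1 + 1 − 2 = 0  ✓
triangle: |1−5|=4 ≤ l₃=4 ≤ 1+5=6  ✓
parity: l₁+l₂+l₃ = 10 is even  ✓

none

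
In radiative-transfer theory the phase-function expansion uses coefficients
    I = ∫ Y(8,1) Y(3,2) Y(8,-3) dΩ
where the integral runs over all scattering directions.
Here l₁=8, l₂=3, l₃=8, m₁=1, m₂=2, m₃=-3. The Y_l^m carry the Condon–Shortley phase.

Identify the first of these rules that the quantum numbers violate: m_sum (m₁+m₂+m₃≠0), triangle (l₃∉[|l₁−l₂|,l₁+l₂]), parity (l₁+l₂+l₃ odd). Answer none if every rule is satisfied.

parity

Σmᵢ = 0  ✓
l₃∈[|l₁−l₂|,l₁+l₂]=[5,11], have l₃=8  ✓
Σlᵢ = 19 ⇒ odd  ✗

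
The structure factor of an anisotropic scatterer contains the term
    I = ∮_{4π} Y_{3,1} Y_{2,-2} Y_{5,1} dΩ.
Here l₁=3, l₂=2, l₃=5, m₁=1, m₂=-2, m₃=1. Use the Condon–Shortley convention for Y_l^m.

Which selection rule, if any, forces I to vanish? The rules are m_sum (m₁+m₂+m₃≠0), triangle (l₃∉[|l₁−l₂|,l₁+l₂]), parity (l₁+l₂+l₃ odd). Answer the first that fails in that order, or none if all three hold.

Σmᵢ = 0  ✓
l₃∈[|l₁−l₂|,l₁+l₂]=[1,5], have l₃=5  ✓
Σlᵢ = 10 ⇒ even  ✓

none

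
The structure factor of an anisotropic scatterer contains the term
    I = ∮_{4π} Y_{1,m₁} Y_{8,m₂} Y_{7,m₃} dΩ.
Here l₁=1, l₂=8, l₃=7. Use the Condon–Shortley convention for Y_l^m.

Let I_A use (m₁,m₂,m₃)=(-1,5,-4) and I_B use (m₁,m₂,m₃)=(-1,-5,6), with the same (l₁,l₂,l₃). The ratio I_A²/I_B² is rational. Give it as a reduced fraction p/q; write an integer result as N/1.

26/1

l's match ⇒ only the (l;m) 3-j factors differ between A and B.
A: triangle coeff Δ(1,8,7) = 1/2040; Σ_t [2,2]: t=2:+1/479001600 = 1/479001600; (3j)²=13/340 [(1 8 7; -1 5 -4)], sign=-1
B: triangle coeff Δ(1,8,7) = 1/2040; Σ_t [2,2]: t=2:+1/12454041600 = 1/12454041600; (3j)²=1/680 [(1 8 7; -1 -5 6)], sign=-1
I_A²/I_B² = (13/340)/(1/680) = 26/1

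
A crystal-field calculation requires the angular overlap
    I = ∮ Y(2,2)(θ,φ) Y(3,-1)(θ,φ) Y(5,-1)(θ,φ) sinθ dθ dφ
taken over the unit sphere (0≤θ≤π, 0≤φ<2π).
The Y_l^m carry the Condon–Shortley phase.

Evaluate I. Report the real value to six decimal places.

Rules hold: Σm=0, L=10 even, 1≤5≤5.
N = 5·7·11 = 385
Δ = 0!·4!·6!/11! = 1/2310
Racah Σ t=0..0: t=0:+1/144 = 1/144
⇒ 3j(2 3 5; 0 0 0)² = 10/231, sgn -1
Racah Σ t=0..0: t=0:+1/1152 = 1/1152
⇒ 3j(2 3 5; 2 -1 -1)² = 1/154, sgn +1
4πI² = N·(3j₀)²·(3jₘ)² = 25/231
I = -1·√(0.108225/4π) = -0.09280237

-0.092802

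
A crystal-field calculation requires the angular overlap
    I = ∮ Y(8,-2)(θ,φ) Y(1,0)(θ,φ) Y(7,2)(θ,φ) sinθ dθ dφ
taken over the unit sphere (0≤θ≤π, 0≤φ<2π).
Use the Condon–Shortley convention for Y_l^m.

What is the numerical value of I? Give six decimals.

m-sum 0 ✓  L=16 even ✓  7≤7≤9 ✓
Π(2lᵢ+1) = 17×3×15 = 765
triangle coeff Δ(8,1,7) = 1/2040
Σ_t [1,1]: t=1:−1/25401600 = -1/25401600
(3j)²=8/255 [(8 1 7; 0 0 0)], sign=+1
Σ_t [1,1]: t=1:−1/43545600 = -1/43545600
(3j)²=1/34 [(8 1 7; -2 0 2)], sign=+1
⇒ 4πI² = 12/17
I = (+1)√(12/17/(4π)) = 0.23700703

0.237007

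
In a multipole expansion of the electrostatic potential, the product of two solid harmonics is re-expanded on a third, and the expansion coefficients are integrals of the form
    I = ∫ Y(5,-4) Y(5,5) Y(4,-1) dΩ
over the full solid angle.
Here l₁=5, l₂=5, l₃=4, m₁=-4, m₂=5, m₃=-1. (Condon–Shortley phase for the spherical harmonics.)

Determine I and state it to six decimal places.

Rules hold: Σm=0, L=14 even, 0≤4≤10.
N = 11·11·9 = 1089
Δ = 6!·4!·4!/15! = 1/3153150
Racah Σ t=1..5: t=1:−1/69120 t=2:+1/1728 t=3:−1/576 t=4:+1/1728 t=5:−1/69120 = -7/11520
⇒ 3j(5 5 4; 0 0 0)² = 2/143, sgn -1
Racah Σ t=6..6: t=6:+1/103680 = 1/103680
⇒ 3j(5 5 4; -4 5 -1)² = 4/143, sgn -1
4πI² = N·(3j₀)²·(3jₘ)² = 72/169
I = +1·√(0.426036/4π) = 0.18412721

0.184127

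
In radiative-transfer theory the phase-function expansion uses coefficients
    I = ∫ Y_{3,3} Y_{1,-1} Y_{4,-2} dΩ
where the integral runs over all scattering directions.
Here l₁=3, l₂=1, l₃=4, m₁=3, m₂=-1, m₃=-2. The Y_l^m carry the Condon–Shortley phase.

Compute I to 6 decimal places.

0.061558

m-sum 0 ✓  L=8 even ✓  2≤4≤4 ✓
Π(2lᵢ+1) = 7×3×9 = 189
triangle coeff Δ(3,1,4) = 1/252
Σ_t [0,0]: t=0:+1/36 = 1/36
(3j)²=4/63 [(3 1 4; 0 0 0)], sign=+1
Σ_t [0,0]: t=0:+1/1440 = 1/1440
(3j)²=1/252 [(3 1 4; 3 -1 -2)], sign=+1
⇒ 4πI² = 1/21
I = (+1)√(1/21/(4π)) = 0.06155813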